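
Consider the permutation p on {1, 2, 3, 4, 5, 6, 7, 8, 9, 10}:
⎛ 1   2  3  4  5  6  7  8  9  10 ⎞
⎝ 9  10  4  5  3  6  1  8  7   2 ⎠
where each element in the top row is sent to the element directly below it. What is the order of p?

Writing p as disjoint cycles, the cycle lengths are 3, 3, 2, 1, 1.
Since disjoint cycles commute, ord(p) = lcm(3, 3, 2) = 6.

6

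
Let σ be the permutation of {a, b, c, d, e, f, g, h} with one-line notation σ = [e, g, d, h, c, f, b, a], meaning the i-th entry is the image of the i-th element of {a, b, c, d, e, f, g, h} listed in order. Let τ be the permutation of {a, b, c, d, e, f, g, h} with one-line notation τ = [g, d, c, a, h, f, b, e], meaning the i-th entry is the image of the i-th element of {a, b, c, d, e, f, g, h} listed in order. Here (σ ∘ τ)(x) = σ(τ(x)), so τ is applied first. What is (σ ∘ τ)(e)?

a

(σ ∘ τ)(e) = σ(τ(e)). τ(e) = h, then σ(h) = a. So (σ ∘ τ)(e) = a.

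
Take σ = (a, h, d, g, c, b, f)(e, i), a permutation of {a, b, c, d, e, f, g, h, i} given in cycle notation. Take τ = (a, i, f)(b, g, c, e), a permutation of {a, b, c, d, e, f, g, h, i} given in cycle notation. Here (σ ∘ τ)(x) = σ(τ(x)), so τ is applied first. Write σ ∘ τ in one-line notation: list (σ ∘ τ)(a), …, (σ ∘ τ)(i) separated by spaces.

(σ ∘ τ)(x) = σ(τ(x)). Computing each image: σ(τ(a)) = σ(i) = e, σ(τ(b)) = σ(g) = c, σ(τ(c)) = σ(e) = i, σ(τ(d)) = σ(d) = g, σ(τ(e)) = σ(b) = f, σ(τ(f)) = σ(a) = h, σ(τ(g)) = σ(c) = b, σ(τ(h)) = σ(h) = d, σ(τ(i)) = σ(f) = a.
Hence σ ∘ τ = [e c i g f h b d a].

e c i g f h b d a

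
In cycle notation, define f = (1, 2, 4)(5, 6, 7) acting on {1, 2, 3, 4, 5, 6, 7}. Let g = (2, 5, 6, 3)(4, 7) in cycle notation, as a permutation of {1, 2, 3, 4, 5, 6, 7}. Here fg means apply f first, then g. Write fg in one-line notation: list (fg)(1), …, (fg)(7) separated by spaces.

5 7 2 1 3 4 6

For each element, apply f then g: 1 → 2 → 5; 2 → 4 → 7; 3 → 3 → 2; 4 → 1 → 1; 5 → 6 → 3; 6 → 7 → 4; 7 → 5 → 6.
Collecting the images, fg = [5 7 2 1 3 4 6].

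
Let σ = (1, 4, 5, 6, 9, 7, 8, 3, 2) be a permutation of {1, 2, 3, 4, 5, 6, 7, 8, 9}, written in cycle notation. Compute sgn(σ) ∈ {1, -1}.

1

The cycle lengths are 9.
A cycle is odd iff its length is even; σ has 0 even-length cycles, so sgn(σ) = (−1)^0 and σ is even.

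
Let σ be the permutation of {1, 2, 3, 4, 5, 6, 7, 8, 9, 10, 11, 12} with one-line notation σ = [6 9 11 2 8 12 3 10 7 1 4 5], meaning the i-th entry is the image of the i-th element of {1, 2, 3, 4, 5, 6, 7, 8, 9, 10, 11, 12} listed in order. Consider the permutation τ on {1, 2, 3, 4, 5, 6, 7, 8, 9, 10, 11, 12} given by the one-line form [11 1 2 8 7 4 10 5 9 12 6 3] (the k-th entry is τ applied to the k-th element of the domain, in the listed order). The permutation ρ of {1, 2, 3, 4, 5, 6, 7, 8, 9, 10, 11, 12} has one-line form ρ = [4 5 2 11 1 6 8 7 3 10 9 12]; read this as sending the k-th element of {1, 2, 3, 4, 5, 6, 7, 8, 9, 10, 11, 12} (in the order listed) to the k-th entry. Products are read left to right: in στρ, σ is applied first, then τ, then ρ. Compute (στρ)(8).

Apply the permutations in order: σ(8) = 10, then τ(10) = 12, then ρ(12) = 12. So (στρ)(8) = 12.

12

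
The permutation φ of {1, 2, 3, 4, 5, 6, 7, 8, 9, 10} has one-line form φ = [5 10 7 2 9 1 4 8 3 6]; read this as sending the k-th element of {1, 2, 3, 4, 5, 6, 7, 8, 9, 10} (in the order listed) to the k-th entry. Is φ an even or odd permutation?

In disjoint-cycle form the cycle lengths are 9, 1.
A cycle of length ℓ contributes ℓ−1 transpositions, so φ is a product of 8 transpositions — even.

even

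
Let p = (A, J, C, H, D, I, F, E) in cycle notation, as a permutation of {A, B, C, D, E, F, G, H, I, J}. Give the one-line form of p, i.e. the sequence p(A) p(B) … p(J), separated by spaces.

Each element maps to the next entry in its cycle (wrapping to the front): A→J, B→B, C→H, D→I, E→A, F→E, G→G, H→D, I→F, J→C.
Listing these in domain order gives J B H I A E G D F C.

J B H I A E G D F C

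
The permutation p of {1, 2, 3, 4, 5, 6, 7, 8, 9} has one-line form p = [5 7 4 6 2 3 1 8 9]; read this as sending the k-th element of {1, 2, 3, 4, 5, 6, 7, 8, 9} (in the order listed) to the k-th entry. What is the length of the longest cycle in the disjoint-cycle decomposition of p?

4

Decomposing into disjoint cycles gives (1, 5, 2, 7)(3, 4, 6); the longest has length 4.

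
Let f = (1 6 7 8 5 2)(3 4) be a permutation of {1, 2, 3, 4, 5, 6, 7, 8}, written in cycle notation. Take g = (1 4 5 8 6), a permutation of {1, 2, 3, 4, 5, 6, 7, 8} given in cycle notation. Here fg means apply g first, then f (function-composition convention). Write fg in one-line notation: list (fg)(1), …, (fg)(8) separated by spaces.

3 1 4 2 5 6 8 7

For each element, apply g then f: 1 → 4 → 3; 2 → 2 → 1; 3 → 3 → 4; 4 → 5 → 2; 5 → 8 → 5; 6 → 1 → 6; 7 → 7 → 8; 8 → 6 → 7.
So fg in one-line form is 3 1 4 2 5 6 8 7.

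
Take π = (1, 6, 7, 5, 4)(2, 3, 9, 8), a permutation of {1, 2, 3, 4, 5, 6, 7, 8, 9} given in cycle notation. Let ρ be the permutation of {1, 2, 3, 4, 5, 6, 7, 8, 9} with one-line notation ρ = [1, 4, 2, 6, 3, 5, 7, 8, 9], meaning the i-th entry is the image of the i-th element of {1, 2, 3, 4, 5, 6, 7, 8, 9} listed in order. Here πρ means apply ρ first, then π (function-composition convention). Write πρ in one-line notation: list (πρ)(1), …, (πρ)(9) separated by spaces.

6 1 3 7 9 4 5 2 8

(πρ)(x) = π(ρ(x)). Computing each image: π(ρ(1)) = π(1) = 6, π(ρ(2)) = π(4) = 1, π(ρ(3)) = π(2) = 3, π(ρ(4)) = π(6) = 7, π(ρ(5)) = π(3) = 9, π(ρ(6)) = π(5) = 4, π(ρ(7)) = π(7) = 5, π(ρ(8)) = π(8) = 2, π(ρ(9)) = π(9) = 8.
Hence πρ = [6 1 3 7 9 4 5 2 8].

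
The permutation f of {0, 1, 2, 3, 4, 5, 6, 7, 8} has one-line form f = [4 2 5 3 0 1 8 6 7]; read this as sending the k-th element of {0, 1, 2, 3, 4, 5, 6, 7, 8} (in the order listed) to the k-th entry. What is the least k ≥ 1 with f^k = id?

The disjoint-cycle form of f has cycle lengths 3, 3, 2, 1.
The order is lcm(3, 3, 2) = 6.

6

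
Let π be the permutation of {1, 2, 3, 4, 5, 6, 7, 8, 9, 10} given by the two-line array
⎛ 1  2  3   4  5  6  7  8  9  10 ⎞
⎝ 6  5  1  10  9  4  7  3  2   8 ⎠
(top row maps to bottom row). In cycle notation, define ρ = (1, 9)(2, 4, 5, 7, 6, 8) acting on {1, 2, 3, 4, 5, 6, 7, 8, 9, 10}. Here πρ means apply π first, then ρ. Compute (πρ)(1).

8

First apply π: π(1) = 6, then ρ(6) = 8. Thus (πρ)(1) = 8.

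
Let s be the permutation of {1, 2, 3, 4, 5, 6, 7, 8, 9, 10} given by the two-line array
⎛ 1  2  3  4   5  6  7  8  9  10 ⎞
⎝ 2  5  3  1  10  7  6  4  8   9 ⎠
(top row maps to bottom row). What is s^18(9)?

Tracing 9 → 8 → … returns to 9 after 7 steps, so 9 lies in a 7-cycle (1 2 5 10 9 8 4).
Powers repeat with period 7 on this cycle, and 18 mod 7 = 4, so s^18(9) = s^4(9).
Stepping 4 places around the cycle: 9 → 8 → 4 → 1 → 2.

2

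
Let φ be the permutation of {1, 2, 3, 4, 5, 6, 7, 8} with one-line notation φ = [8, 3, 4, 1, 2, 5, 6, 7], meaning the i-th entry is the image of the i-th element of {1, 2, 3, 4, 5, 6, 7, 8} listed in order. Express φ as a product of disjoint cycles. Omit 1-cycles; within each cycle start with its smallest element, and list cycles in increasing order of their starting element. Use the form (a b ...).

Iterating φ from 1 gives 1 → 8 → 7 → 6 → 5 → 2 → 3 → 4 → 1; that is the 8-cycle (1 8 7 6 5 2 3 4).
Repeating from the next unused element and collecting all non-trivial cycles gives (1 8 7 6 5 2 3 4).

(1 8 7 6 5 2 3 4)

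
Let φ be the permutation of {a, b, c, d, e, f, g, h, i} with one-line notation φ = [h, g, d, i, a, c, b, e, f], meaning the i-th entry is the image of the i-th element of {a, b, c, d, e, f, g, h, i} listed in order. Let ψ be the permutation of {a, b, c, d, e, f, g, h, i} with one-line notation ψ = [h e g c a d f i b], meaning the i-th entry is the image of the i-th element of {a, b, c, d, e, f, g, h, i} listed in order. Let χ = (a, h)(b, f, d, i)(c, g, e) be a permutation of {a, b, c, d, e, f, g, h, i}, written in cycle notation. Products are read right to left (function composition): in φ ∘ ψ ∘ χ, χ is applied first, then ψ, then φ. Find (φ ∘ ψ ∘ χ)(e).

Apply the permutations in order: χ(e) = c, then ψ(c) = g, then φ(g) = b. So (φ ∘ ψ ∘ χ)(e) = b.

b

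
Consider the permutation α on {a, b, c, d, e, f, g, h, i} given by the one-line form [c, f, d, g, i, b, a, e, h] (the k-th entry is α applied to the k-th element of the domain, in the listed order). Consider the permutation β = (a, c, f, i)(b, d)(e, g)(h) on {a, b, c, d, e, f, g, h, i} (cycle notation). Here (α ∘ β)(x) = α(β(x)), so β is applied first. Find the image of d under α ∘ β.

First apply β: β(d) = b, then α(b) = f. Thus (α ∘ β)(d) = f.

f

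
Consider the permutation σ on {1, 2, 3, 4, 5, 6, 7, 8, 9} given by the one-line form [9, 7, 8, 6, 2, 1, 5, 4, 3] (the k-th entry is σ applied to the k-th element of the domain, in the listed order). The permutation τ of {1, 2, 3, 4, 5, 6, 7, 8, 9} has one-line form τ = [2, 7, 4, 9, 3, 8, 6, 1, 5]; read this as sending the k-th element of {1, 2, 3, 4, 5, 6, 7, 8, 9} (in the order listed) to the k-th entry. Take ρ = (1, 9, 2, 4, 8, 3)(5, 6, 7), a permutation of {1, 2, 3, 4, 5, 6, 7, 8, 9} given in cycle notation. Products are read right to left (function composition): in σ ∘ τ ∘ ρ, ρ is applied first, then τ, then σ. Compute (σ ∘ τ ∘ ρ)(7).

Chase 7: ρ(7) = 5; τ(5) = 3; σ(3) = 8. Hence (σ ∘ τ ∘ ρ)(7) = 8.

8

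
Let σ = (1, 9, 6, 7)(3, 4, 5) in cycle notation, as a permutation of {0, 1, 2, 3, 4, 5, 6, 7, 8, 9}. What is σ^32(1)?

1 lies in the 4-cycle (1, 9, 6, 7).
Since the cycle has length 4, σ^32 acts on it the same as σ^0 (32 mod 4 = 0).
So σ^32(1) = 1.

1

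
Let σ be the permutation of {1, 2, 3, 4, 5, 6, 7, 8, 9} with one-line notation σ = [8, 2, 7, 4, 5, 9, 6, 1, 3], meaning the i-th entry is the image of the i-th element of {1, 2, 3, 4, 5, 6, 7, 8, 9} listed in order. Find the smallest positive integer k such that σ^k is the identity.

4

Decomposing into disjoint cycles gives cycle lengths 4, 2, 1, 1, 1.
Since disjoint cycles commute, ord(σ) = lcm(4, 2) = 4.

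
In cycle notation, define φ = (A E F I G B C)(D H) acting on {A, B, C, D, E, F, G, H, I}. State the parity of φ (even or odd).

The cycle lengths are 7, 2.
A cycle is odd iff its length is even; φ has 1 even-length cycle, so sgn(φ) = (−1)^1 and φ is odd.

odd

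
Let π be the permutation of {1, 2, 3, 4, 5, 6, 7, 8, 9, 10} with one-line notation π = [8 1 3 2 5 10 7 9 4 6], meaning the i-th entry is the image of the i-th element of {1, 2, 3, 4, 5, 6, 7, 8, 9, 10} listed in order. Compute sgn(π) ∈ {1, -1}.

-1

In disjoint-cycle form the cycle lengths are 5, 2, 1, 1, 1.
A cycle is odd iff its length is even; π has 1 even-length cycle, so sgn(π) = (−1)^1 and π is odd.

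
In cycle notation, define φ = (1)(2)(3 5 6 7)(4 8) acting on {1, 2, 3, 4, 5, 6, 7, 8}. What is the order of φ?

4

The disjoint cycles have lengths 4, 2, 1, 1.
The order of φ is the least common multiple of its cycle lengths: lcm(4, 2) = 4.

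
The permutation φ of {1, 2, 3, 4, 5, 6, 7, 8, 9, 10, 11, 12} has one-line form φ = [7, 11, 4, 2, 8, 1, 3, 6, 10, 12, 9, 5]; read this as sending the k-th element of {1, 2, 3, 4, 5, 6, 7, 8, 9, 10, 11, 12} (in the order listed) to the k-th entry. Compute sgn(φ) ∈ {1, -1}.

-1

In disjoint-cycle form the cycle lengths are 12.
A cycle is odd iff its length is even; φ has 1 even-length cycle, so sgn(φ) = (−1)^1 and φ is odd.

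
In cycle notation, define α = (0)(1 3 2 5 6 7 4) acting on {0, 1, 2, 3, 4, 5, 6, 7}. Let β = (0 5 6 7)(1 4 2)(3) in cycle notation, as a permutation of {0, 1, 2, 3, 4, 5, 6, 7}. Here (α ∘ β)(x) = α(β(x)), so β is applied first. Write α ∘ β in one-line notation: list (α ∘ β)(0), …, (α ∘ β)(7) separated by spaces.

6 1 3 2 5 7 4 0

Chase each element through β then α: 0 → 5 → 6; 1 → 4 → 1; 2 → 1 → 3; 3 → 3 → 2; 4 → 2 → 5; 5 → 6 → 7; 6 → 7 → 4; 7 → 0 → 0.
So α ∘ β in one-line form is 6 1 3 2 5 7 4 0.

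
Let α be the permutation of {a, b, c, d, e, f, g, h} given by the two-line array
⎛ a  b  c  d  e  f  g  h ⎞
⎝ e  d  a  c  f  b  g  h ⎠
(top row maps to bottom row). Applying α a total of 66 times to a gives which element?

a

Tracing a → e → … returns to a after 6 steps, so a lies in a 6-cycle (a, e, f, b, d, c).
On a 6-cycle, α^6 is the identity, so α^66 = α^0 there (66 ≡ 0 mod 6).
So α^66(a) = a.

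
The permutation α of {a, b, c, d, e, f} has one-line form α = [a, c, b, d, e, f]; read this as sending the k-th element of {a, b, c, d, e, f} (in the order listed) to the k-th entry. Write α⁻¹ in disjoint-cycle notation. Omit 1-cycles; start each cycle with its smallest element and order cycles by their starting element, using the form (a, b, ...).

First write α in disjoint cycles: (b, c).
Reversing each cycle (and rotating so the smallest element leads) gives α⁻¹ = (b, c).

(b, c)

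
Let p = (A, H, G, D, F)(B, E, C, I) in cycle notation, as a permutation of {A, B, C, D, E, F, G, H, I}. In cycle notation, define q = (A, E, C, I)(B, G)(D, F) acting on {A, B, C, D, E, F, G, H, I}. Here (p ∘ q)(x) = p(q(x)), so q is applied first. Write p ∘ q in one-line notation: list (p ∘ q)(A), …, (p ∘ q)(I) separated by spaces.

Chase each element through q then p: A → E → C; B → G → D; C → I → B; D → F → A; E → C → I; F → D → F; G → B → E; H → H → G; I → A → H.
Collecting the images, p ∘ q = [C D B A I F E G H].

C D B A I F E G H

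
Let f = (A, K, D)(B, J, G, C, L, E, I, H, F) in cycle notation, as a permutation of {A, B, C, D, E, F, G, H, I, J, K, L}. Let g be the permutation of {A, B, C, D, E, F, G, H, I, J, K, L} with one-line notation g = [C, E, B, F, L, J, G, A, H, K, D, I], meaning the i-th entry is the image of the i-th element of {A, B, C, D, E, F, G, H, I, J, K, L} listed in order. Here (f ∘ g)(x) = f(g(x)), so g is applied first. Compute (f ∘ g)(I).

First apply g: g(I) = H, then f(H) = F. Thus (f ∘ g)(I) = F.

F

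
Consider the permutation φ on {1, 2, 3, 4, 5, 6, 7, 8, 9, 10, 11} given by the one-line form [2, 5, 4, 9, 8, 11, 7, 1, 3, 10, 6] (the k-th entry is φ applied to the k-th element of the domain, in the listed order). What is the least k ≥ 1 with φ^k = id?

12

Decomposing into disjoint cycles gives cycle lengths 4, 3, 2, 1, 1.
The order is lcm(4, 3, 2) = 12.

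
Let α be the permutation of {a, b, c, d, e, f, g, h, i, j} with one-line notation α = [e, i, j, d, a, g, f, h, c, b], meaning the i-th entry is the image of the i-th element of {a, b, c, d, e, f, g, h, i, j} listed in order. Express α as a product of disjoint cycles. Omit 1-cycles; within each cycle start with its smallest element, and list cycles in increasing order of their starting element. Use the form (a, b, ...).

From a: a → e → a, closing the cycle (a, e).
Repeating from the next unused element and collecting all non-trivial cycles gives (a, e)(b, i, c, j)(f, g).

(a, e)(b, i, c, j)(f, g)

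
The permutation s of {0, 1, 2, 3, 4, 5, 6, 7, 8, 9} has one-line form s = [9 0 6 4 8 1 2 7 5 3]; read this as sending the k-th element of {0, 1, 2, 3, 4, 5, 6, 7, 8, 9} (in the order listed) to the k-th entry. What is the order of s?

The disjoint-cycle form of s has cycle lengths 7, 2, 1.
The order of s is the least common multiple of its cycle lengths: lcm(7, 2) = 14.

14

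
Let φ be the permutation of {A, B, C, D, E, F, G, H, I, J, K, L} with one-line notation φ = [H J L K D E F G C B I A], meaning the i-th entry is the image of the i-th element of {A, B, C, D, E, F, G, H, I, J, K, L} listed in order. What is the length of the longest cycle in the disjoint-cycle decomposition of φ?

10

Decomposing into disjoint cycles gives (A H G F E D K I C L)(B J); the longest has length 10.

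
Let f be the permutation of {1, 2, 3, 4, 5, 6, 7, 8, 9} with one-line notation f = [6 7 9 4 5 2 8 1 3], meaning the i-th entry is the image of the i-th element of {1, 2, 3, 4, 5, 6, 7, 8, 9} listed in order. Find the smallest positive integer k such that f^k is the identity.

Writing f as disjoint cycles, the cycle lengths are 5, 2, 1, 1.
The order is lcm(5, 2) = 10.

10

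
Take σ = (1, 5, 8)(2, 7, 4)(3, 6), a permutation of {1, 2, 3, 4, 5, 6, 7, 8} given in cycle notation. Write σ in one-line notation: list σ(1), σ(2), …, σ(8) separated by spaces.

5 7 6 2 8 3 4 1

Reading each image from the cycles: 1↦5, 2↦7, 3↦6, 4↦2, 5↦8, 6↦3, 7↦4, 8↦1.
Listing these in domain order gives 5 7 6 2 8 3 4 1.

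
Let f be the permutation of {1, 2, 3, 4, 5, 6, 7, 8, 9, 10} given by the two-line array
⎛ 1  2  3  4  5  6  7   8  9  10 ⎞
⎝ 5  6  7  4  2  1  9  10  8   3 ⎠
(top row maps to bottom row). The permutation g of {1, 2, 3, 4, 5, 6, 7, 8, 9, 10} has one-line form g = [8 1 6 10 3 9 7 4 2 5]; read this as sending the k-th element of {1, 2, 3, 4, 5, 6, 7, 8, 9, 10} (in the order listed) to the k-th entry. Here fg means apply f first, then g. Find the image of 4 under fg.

10

f(4) = 4, then g(4) = 10; composing gives (fg)(4) = 10.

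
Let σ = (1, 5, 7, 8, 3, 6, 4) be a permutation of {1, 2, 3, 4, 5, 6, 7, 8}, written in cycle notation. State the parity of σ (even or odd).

even

The cycle lengths are 7, 1.
A cycle is odd iff its length is even; σ has 0 even-length cycles, so sgn(σ) = (−1)^0 and σ is even.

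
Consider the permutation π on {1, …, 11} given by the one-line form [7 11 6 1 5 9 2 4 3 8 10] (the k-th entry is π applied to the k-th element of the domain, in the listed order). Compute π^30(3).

3

Tracing 3 → 6 → … returns to 3 after 3 steps, so 3 lies in a 3-cycle (3 6 9).
On a 3-cycle, π^3 is the identity, so π^30 = π^0 there (30 ≡ 0 mod 3).
So π^30(3) = 3.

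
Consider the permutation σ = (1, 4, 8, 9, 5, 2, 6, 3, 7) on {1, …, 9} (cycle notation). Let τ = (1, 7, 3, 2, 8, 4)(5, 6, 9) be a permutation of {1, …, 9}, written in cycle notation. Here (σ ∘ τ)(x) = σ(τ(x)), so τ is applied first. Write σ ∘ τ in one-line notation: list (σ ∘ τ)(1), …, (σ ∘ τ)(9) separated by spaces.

1 9 6 4 3 5 7 8 2

(σ ∘ τ)(x) = σ(τ(x)). Computing each image: σ(τ(1)) = σ(7) = 1, σ(τ(2)) = σ(8) = 9, σ(τ(3)) = σ(2) = 6, σ(τ(4)) = σ(1) = 4, σ(τ(5)) = σ(6) = 3, σ(τ(6)) = σ(9) = 5, σ(τ(7)) = σ(3) = 7, σ(τ(8)) = σ(4) = 8, σ(τ(9)) = σ(5) = 2.
Hence σ ∘ τ = [1 9 6 4 3 5 7 8 2].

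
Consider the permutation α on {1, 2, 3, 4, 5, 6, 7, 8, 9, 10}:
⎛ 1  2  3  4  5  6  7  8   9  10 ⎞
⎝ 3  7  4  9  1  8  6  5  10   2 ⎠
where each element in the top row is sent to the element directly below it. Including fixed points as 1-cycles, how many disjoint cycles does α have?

1

The cycle decomposition is (1 3 4 9 10 2 7 6 8 5), which has 1 cycle (counting 1-cycles).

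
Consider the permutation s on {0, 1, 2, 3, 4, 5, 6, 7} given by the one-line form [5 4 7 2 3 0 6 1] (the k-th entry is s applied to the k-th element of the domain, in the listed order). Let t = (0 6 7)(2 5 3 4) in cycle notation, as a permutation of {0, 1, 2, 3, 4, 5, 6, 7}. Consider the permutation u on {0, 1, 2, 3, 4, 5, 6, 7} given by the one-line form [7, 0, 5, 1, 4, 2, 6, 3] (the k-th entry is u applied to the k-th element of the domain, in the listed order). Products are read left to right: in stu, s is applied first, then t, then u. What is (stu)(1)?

(stu)(1) = u(t(s(1))). s(1) = 4, then t(4) = 2, then u(2) = 5, so the result is 5.

5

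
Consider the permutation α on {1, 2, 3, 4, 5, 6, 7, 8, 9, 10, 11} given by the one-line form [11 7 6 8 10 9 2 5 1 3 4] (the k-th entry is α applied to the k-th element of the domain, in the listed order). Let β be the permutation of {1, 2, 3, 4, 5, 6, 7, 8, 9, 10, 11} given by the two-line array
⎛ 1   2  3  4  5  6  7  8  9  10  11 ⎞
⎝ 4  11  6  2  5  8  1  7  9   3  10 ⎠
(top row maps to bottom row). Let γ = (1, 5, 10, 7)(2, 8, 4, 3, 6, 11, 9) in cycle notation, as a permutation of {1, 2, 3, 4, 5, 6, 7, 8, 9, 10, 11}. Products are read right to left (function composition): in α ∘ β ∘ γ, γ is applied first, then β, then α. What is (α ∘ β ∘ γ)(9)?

4

Apply the permutations in order: γ(9) = 2, then β(2) = 11, then α(11) = 4. So (α ∘ β ∘ γ)(9) = 4.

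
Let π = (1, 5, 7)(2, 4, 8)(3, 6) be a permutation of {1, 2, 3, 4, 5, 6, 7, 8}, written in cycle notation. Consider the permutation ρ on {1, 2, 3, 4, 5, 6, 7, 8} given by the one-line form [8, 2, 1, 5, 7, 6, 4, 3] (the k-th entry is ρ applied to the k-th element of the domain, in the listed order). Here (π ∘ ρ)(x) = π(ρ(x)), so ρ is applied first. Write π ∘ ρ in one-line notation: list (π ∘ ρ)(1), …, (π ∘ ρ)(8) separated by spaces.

(π ∘ ρ)(x) = π(ρ(x)). Computing each image: π(ρ(1)) = π(8) = 2, π(ρ(2)) = π(2) = 4, π(ρ(3)) = π(1) = 5, π(ρ(4)) = π(5) = 7, π(ρ(5)) = π(7) = 1, π(ρ(6)) = π(6) = 3, π(ρ(7)) = π(4) = 8, π(ρ(8)) = π(3) = 6.
Hence π ∘ ρ = [2 4 5 7 1 3 8 6].

2 4 5 7 1 3 8 6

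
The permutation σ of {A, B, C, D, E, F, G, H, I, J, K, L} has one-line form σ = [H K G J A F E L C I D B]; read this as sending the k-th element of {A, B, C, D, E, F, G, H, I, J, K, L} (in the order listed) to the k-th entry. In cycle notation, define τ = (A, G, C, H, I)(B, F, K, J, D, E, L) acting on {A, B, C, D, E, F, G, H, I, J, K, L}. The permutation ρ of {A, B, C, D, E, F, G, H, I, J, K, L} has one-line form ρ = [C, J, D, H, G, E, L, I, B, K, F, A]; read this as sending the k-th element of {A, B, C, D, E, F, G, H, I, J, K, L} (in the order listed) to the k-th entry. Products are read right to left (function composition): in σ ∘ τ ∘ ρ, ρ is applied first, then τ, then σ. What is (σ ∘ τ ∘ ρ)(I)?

F

(σ ∘ τ ∘ ρ)(I) = σ(τ(ρ(I))). ρ(I) = B, then τ(B) = F, then σ(F) = F, so the result is F.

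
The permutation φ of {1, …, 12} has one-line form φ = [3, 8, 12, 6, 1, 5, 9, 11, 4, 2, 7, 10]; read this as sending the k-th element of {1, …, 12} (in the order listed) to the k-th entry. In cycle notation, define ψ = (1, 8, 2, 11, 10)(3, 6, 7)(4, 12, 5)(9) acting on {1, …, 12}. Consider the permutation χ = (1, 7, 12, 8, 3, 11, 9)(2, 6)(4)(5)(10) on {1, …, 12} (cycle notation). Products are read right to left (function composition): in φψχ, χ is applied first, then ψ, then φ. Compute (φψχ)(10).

3

Chase 10: χ(10) = 10; ψ(10) = 1; φ(1) = 3. Hence (φψχ)(10) = 3.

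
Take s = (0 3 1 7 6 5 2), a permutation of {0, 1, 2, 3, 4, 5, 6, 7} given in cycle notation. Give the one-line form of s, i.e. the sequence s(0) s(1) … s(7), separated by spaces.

3 7 0 1 4 2 5 6

Reading each image from the cycles: 0→3, 1→7, 2→0, 3→1, 4→4, 5→2, 6→5, 7→6.
Listing these in domain order gives 3 7 0 1 4 2 5 6.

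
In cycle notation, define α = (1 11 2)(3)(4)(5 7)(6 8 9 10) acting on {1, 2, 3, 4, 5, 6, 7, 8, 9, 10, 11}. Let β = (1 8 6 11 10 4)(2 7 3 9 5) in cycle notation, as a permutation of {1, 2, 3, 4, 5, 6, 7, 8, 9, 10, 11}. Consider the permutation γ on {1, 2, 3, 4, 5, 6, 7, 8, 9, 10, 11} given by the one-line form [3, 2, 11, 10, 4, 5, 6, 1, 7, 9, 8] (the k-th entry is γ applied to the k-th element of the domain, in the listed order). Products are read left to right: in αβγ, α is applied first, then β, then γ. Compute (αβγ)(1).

Apply the permutations in order: α(1) = 11, then β(11) = 10, then γ(10) = 9. So (αβγ)(1) = 9.

9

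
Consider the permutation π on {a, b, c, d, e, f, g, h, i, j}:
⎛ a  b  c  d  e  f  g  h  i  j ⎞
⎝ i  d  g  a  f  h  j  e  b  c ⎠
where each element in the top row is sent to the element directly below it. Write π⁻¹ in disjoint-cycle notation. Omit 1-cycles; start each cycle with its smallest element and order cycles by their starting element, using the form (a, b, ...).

(a, d, b, i)(c, j, g)(e, h, f)

First write π in disjoint cycles: (a, i, b, d)(c, g, j)(e, f, h).
Reversing each cycle (and rotating so the smallest element leads) gives π⁻¹ = (a, d, b, i)(c, j, g)(e, h, f).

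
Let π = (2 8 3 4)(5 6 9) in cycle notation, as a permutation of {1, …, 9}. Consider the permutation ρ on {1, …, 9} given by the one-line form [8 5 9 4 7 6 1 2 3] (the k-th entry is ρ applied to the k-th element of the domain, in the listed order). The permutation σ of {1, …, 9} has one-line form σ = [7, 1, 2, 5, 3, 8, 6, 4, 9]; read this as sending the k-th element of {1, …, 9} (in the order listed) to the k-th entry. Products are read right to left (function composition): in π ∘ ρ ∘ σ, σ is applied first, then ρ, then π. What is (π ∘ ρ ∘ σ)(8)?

2

Apply the permutations in order: σ(8) = 4, then ρ(4) = 4, then π(4) = 2. So (π ∘ ρ ∘ σ)(8) = 2.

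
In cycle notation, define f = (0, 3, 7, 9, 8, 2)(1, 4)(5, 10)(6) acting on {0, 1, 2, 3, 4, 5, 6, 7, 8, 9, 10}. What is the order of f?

The disjoint cycles have lengths 6, 2, 2, 1.
The order is lcm(6, 2, 2) = 6.

6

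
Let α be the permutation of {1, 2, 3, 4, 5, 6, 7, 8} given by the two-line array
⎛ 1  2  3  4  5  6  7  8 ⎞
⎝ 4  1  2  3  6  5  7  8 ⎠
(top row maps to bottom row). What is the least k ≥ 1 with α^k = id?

4

Decomposing into disjoint cycles gives cycle lengths 4, 2, 1, 1.
The order is lcm(4, 2) = 4.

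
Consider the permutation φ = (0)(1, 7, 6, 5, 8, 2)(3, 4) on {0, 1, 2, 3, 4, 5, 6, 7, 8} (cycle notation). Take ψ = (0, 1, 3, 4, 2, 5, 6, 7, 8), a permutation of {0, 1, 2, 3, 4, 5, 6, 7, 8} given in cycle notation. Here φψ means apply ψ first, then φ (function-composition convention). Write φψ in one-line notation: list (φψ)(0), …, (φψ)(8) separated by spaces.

7 4 8 3 1 5 6 2 0

(φψ)(x) = φ(ψ(x)). Computing each image: φ(ψ(0)) = φ(1) = 7, φ(ψ(1)) = φ(3) = 4, φ(ψ(2)) = φ(5) = 8, φ(ψ(3)) = φ(4) = 3, φ(ψ(4)) = φ(2) = 1, φ(ψ(5)) = φ(6) = 5, φ(ψ(6)) = φ(7) = 6, φ(ψ(7)) = φ(8) = 2, φ(ψ(8)) = φ(0) = 0.
Hence φψ = [7 4 8 3 1 5 6 2 0].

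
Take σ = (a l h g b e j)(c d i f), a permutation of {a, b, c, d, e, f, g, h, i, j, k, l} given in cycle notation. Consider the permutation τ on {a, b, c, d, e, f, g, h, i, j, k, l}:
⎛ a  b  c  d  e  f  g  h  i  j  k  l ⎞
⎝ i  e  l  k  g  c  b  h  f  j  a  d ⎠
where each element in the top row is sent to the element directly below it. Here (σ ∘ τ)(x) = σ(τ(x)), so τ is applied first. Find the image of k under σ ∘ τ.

(σ ∘ τ)(k) = σ(τ(k)). τ(k) = a, then σ(a) = l. So (σ ∘ τ)(k) = l.

l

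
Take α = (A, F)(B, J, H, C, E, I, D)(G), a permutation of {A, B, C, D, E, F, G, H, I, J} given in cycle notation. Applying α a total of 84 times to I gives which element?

I lies in the 7-cycle (B, J, H, C, E, I, D).
On a 7-cycle, α^7 is the identity, so α^84 = α^0 there (84 ≡ 0 mod 7).
So α^84(I) = I.

I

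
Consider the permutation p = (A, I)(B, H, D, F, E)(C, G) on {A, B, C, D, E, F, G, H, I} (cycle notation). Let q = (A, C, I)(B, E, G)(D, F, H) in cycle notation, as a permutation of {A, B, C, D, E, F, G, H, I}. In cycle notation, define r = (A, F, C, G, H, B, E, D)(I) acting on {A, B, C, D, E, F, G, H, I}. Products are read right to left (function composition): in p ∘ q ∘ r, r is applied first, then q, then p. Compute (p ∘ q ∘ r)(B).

C

Apply the permutations in order: r(B) = E, then q(E) = G, then p(G) = C. So (p ∘ q ∘ r)(B) = C.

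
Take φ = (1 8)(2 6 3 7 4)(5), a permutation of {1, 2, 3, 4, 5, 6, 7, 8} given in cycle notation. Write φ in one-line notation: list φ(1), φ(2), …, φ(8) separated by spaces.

8 6 7 2 5 3 4 1

Reading each image from the cycles: 1→8, 2→6, 3→7, 4→2, 5→5, 6→3, 7→4, 8→1.
So the one-line form is 8 6 7 2 5 3 4 1.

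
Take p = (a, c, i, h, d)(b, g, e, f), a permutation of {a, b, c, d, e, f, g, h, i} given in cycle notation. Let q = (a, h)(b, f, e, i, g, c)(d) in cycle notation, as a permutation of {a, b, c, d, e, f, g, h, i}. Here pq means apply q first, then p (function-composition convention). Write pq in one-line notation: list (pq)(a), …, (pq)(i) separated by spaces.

d b g a h f i c e

Chase each element through q then p: a → h → d; b → f → b; c → b → g; d → d → a; e → i → h; f → e → f; g → c → i; h → a → c; i → g → e.
Collecting the images, pq = [d b g a h f i c e].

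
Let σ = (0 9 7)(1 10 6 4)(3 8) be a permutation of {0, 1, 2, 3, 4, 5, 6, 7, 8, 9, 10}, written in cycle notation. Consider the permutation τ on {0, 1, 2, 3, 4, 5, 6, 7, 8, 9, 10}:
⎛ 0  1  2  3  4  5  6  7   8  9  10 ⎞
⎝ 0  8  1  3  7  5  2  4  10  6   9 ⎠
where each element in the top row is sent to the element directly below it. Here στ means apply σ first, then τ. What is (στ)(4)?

σ(4) = 1, then τ(1) = 8; composing gives (στ)(4) = 8.

8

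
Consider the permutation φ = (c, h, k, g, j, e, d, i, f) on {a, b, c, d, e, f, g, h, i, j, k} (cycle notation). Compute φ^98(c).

f

c lies in the 9-cycle (c, h, k, g, j, e, d, i, f).
On a 9-cycle, φ^9 is the identity, so φ^98 = φ^8 there (98 ≡ 8 mod 9).
Advancing 8 steps from c: c → h → k → g → j → e → d → i → f.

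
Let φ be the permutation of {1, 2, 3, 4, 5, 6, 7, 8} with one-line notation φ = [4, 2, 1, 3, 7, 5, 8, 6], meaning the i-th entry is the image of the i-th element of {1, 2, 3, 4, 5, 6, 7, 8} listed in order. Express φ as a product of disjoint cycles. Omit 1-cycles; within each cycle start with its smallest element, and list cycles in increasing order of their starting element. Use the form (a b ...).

(1 4 3)(5 7 8 6)

From 1: 1 → 4 → 3 → 1, closing the cycle (1 4 3).
Repeating from the next unused element and collecting all non-trivial cycles gives (1 4 3)(5 7 8 6).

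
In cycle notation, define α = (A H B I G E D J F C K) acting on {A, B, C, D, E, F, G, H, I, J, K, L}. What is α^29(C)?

E

C lies in the 11-cycle (A H B I G E D J F C K).
On an 11-cycle, α^11 is the identity, so α^29 = α^7 there (29 ≡ 7 mod 11).
Advancing 7 steps from C: C → K → A → H → B → I → G → E.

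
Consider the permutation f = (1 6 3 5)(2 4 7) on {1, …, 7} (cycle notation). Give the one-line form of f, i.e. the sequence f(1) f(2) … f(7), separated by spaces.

Each element maps to the next entry in its cycle (wrapping to the front): 1↦6, 2↦4, 3↦5, 4↦7, 5↦1, 6↦3, 7↦2.
Listing these in domain order gives 6 4 5 7 1 3 2.

6 4 5 7 1 3 2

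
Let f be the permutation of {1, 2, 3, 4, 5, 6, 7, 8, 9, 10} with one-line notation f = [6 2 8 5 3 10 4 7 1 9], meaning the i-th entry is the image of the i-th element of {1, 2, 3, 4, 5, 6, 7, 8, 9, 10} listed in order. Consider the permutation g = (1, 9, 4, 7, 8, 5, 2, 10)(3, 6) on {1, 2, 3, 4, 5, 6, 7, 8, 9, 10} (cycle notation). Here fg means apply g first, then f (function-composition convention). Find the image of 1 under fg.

1

First apply g: g(1) = 9, then f(9) = 1. Thus (fg)(1) = 1.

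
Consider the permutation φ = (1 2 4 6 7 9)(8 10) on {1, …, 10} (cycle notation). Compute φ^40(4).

4 lies in the 6-cycle (1 2 4 6 7 9).
Powers repeat with period 6 on this cycle, and 40 mod 6 = 4, so φ^40(4) = φ^4(4).
Stepping 4 places around the cycle: 4 → 6 → 7 → 9 → 1.

1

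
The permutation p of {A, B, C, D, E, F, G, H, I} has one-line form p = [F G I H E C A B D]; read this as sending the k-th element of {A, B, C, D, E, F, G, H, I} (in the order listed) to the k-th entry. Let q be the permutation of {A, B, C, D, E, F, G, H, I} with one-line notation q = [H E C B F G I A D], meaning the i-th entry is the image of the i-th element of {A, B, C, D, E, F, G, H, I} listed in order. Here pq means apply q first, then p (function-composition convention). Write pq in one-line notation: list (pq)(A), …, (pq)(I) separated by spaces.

Chase each element through q then p: A → H → B; B → E → E; C → C → I; D → B → G; E → F → C; F → G → A; G → I → D; H → A → F; I → D → H.
Collecting the images, pq = [B E I G C A D F H].

B E I G C A D F H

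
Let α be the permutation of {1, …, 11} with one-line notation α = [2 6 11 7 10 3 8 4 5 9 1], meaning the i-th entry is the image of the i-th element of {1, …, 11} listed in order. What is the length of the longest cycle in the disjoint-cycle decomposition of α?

Decomposing into disjoint cycles gives (1 2 6 3 11)(4 7 8)(5 10 9); the longest has length 5.

5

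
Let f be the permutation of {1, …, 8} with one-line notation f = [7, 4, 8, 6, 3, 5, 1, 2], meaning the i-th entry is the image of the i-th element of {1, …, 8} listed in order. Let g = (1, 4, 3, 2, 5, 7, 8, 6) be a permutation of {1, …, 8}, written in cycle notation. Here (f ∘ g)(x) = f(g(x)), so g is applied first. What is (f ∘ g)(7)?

First apply g: g(7) = 8, then f(8) = 2. Thus (f ∘ g)(7) = 2.

2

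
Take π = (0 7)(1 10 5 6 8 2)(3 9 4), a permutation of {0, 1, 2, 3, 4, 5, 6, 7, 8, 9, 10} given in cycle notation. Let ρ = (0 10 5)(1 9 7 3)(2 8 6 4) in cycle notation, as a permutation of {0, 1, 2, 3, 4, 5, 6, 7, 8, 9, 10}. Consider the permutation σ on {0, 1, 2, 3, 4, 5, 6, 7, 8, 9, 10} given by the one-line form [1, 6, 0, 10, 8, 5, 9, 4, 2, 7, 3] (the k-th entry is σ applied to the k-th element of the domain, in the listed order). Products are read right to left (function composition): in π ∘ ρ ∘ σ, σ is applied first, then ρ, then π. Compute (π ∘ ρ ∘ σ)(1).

3

Apply the permutations in order: σ(1) = 6, then ρ(6) = 4, then π(4) = 3. So (π ∘ ρ ∘ σ)(1) = 3.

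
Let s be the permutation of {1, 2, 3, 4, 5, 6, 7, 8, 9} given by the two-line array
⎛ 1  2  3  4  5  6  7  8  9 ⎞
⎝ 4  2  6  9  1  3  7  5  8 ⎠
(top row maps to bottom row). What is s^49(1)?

Tracing 1 → 4 → … returns to 1 after 5 steps, so 1 lies in a 5-cycle (1 4 9 8 5).
Since the cycle has length 5, s^49 acts on it the same as s^4 (49 mod 5 = 4).
Stepping 4 places around the cycle: 1 → 4 → 9 → 8 → 5.

5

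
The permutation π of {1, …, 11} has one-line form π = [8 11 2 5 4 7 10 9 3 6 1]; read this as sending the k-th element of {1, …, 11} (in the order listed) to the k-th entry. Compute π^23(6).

10

Tracing 6 → 7 → … returns to 6 after 3 steps, so 6 lies in a 3-cycle (6 7 10).
Since the cycle has length 3, π^23 acts on it the same as π^2 (23 mod 3 = 2).
Stepping 2 places around the cycle: 6 → 7 → 10.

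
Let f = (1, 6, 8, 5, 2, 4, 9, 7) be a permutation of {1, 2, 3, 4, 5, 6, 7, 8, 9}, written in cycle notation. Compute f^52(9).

9 lies in the 8-cycle (1, 6, 8, 5, 2, 4, 9, 7).
On an 8-cycle, f^8 is the identity, so f^52 = f^4 there (52 ≡ 4 mod 8).
Advancing 4 steps from 9: 9 → 7 → 1 → 6 → 8.

8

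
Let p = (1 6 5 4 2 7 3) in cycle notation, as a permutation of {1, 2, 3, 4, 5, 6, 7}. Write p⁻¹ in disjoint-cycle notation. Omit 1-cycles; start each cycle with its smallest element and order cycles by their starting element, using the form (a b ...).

Inverting a permutation written in cycle notation just reverses the order within every cycle.
Reversing each cycle of p and rotating so the smallest element leads gives (1 3 7 2 4 5 6).

(1 3 7 2 4 5 6)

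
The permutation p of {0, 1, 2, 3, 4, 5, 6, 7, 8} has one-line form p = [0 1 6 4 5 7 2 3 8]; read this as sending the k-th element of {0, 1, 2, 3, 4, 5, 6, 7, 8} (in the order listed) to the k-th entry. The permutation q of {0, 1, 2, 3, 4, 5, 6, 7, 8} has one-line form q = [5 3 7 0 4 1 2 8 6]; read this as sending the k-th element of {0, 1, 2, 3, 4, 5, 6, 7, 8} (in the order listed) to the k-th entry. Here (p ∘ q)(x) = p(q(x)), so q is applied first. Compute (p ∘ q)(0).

First apply q: q(0) = 5, then p(5) = 7. Thus (p ∘ q)(0) = 7.

7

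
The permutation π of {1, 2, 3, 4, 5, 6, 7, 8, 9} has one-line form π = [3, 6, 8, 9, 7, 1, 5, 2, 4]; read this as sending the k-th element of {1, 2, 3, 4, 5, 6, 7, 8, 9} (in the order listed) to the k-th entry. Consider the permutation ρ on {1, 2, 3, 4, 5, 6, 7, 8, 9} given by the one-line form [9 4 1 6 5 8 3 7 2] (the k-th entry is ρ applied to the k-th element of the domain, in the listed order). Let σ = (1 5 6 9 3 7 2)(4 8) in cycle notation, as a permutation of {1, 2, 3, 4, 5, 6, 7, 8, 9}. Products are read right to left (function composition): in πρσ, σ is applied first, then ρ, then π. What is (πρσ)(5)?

2

Apply the permutations in order: σ(5) = 6, then ρ(6) = 8, then π(8) = 2. So (πρσ)(5) = 2.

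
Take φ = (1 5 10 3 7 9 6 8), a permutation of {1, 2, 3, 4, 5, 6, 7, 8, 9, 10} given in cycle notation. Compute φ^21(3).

1

3 lies in the 8-cycle (1 5 10 3 7 9 6 8).
On an 8-cycle, φ^8 is the identity, so φ^21 = φ^5 there (21 ≡ 5 mod 8).
Stepping 5 places around the cycle: 3 → 7 → 9 → 6 → 8 → 1.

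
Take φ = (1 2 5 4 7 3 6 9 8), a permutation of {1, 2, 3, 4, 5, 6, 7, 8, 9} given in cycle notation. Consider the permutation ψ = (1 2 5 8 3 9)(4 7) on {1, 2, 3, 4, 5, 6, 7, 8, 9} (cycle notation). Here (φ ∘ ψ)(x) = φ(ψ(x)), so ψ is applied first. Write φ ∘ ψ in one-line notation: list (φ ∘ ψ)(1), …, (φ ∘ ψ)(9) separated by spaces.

5 4 8 3 1 9 7 6 2

(φ ∘ ψ)(x) = φ(ψ(x)). Computing each image: φ(ψ(1)) = φ(2) = 5, φ(ψ(2)) = φ(5) = 4, φ(ψ(3)) = φ(9) = 8, φ(ψ(4)) = φ(7) = 3, φ(ψ(5)) = φ(8) = 1, φ(ψ(6)) = φ(6) = 9, φ(ψ(7)) = φ(4) = 7, φ(ψ(8)) = φ(3) = 6, φ(ψ(9)) = φ(1) = 2.
Hence φ ∘ ψ = [5 4 8 3 1 9 7 6 2].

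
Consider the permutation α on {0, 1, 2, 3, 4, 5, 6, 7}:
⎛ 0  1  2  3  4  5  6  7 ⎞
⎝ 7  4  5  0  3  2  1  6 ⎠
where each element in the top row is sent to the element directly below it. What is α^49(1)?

4

Tracing 1 → 4 → … returns to 1 after 6 steps, so 1 lies in a 6-cycle (0, 7, 6, 1, 4, 3).
Powers repeat with period 6 on this cycle, and 49 mod 6 = 1, so α^49(1) = α^1(1).
Advancing 1 step from 1: 1 → 4.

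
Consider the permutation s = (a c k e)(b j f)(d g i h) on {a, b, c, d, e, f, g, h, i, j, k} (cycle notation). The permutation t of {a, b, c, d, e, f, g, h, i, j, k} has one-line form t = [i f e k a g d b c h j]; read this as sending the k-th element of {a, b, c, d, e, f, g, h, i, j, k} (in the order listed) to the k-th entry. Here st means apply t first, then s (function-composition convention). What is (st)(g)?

(st)(g) = s(t(g)). t(g) = d, then s(d) = g. So (st)(g) = g.

g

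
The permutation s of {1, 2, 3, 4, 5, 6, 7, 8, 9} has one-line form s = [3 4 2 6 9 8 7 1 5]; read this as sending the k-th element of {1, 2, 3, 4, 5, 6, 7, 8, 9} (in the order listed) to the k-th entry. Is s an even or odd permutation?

In disjoint-cycle form the cycle lengths are 6, 2, 1.
A cycle is odd iff its length is even; s has 2 even-length cycles, so sgn(s) = (−1)^2 and s is even.

even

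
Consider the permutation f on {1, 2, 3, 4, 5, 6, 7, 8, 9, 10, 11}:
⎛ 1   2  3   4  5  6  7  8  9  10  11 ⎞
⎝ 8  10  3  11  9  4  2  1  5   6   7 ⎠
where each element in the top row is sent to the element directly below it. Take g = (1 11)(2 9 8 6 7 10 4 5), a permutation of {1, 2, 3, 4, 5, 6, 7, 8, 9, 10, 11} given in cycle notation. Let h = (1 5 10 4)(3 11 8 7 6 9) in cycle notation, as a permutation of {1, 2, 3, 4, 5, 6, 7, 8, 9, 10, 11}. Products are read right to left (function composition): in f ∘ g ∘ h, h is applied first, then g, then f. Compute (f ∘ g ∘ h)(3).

Apply the permutations in order: h(3) = 11, then g(11) = 1, then f(1) = 8. So (f ∘ g ∘ h)(3) = 8.

8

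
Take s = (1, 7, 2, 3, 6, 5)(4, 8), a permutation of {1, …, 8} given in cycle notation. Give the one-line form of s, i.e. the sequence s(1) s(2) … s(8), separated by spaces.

7 3 6 8 1 5 2 4

Reading each image from the cycles: 1↦7, 2↦3, 3↦6, 4↦8, 5↦1, 6↦5, 7↦2, 8↦4.
So the one-line form is 7 3 6 8 1 5 2 4.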